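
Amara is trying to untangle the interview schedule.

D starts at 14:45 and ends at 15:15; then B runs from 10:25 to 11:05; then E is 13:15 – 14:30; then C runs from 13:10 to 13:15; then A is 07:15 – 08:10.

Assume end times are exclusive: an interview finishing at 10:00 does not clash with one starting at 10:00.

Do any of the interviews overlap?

No

Sorted by start: A, B, C, E, D.
B starts after A ends; A is clear from here.
C starts after B ends; B is clear from here.
E starts exactly when C ends (back-to-back, no overlap); C is clear from here.
D starts after E ends.
Every pair is clear; the schedule has no overlaps.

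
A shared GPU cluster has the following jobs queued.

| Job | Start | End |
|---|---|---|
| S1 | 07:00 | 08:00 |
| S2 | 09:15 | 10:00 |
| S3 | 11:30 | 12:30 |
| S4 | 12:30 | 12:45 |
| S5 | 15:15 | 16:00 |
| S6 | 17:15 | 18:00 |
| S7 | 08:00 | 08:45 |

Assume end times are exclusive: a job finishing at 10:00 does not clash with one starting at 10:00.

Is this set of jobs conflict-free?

Sorted by start: S1, S7, S2, S3, S4, S5, S6.
S7 starts exactly when S1 ends (back-to-back, no overlap), so S1 has no further overlaps.
S2 starts after S7 ends, so S7 has no further overlaps.
S3 starts after S2 ends, so S2 has no further overlaps.
S4 starts exactly when S3 ends (back-to-back, no overlap), so S3 has no further overlaps.
S5 starts after S4 ends, so S4 has no further overlaps.
S6 starts after S5 ends.
Every pair is clear; the schedule has no overlaps.

Yes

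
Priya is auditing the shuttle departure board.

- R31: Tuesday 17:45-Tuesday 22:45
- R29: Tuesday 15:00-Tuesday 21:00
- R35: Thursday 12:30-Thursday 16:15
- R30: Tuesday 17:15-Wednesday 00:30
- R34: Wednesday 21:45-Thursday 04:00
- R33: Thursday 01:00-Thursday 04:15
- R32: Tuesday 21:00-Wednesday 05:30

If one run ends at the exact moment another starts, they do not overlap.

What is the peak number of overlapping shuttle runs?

3

Sweep the timeline, counting +1 at each start and −1 at each end (ends before starts at a tie):
Tuesday 15:00 start R29 → 1
Tuesday 17:15 start R30 → 2
Tuesday 17:45 start R31 → 3
Tuesday 21:00 end R29 → 2
Tuesday 21:00 start R32 → 3
Tuesday 22:45 end R31 → 2
Wednesday 00:30 end R30 → 1
Wednesday 05:30 end R32 → 0
Wednesday 21:45 start R34 → 1
Thursday 01:00 start R33 → 2
Thursday 04:00 end R34 → 1
Thursday 04:15 end R33 → 0
Thursday 12:30 start R35 → 1
Thursday 16:15 end R35 → 0
Peak is 3, at Tuesday 17:45 (R29, R30, R31).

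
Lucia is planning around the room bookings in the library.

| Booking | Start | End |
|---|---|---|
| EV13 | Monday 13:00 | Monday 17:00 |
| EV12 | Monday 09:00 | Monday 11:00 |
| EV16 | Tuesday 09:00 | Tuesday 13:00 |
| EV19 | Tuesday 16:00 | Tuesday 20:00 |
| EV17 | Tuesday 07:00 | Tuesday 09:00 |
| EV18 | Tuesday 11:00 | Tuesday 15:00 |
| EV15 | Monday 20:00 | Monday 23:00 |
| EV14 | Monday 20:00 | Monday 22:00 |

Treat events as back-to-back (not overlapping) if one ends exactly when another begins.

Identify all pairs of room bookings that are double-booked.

EV14 & EV15, EV16 & EV18

Sorted by start: EV12, EV13, EV14, EV15, EV17, EV16, EV18, EV19.
EV13 starts after EV12 ends, so nothing later overlaps EV12 either.
EV14 starts after EV13 ends, so nothing later overlaps EV13 either.
EV15 starts before EV14 ends → EV14 and EV15 overlap.
EV17 starts after EV14 ends, so nothing later overlaps EV14 either.
EV17 starts after EV15 ends, so nothing later overlaps EV15 either.
EV16 starts exactly when EV17 ends (back-to-back, no overlap), so nothing later overlaps EV17 either.
EV18 starts before EV16 ends → EV16 and EV18 overlap.
EV19 starts after EV16 ends.
EV19 starts after EV18 ends.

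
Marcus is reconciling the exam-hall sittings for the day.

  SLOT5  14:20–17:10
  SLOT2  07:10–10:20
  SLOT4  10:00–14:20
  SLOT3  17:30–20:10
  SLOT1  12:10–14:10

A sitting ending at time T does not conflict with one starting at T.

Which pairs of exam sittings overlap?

Sorted by start: SLOT2, SLOT4, SLOT1, SLOT5, SLOT3.
SLOT4 starts before SLOT2 ends → SLOT2 and SLOT4 overlap.
SLOT1 starts after SLOT2 ends — done with SLOT2.
SLOT1 starts before SLOT4 ends → SLOT4 and SLOT1 overlap.
SLOT5 starts exactly when SLOT4 ends (back-to-back, no overlap) — done with SLOT4.
SLOT5 starts after SLOT1 ends — done with SLOT1.
SLOT3 starts after SLOT5 ends.

SLOT1 & SLOT4, SLOT2 & SLOT4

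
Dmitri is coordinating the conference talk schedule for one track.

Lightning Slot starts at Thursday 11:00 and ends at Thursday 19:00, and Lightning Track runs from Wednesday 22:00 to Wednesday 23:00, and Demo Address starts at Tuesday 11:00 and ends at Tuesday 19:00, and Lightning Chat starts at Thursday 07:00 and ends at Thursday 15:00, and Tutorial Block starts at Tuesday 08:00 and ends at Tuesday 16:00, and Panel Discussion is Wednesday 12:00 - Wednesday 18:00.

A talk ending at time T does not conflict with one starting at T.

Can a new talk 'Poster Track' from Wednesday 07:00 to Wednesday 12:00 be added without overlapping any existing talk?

Yes — the slot is free

Tutorial Block: ends Tuesday 16:00 at or before Poster Track starts Wednesday 07:00 → clear.
Demo Address: ends Tuesday 19:00 at or before Poster Track starts Wednesday 07:00 → clear.
Panel Discussion: starts Wednesday 12:00 at or after Poster Track ends Wednesday 12:00 → clear.
Lightning Track: starts Wednesday 22:00 at or after Poster Track ends Wednesday 12:00 → clear.
Lightning Chat: starts Thursday 07:00 at or after Poster Track ends Wednesday 12:00 → clear.
Lightning Slot: starts Thursday 11:00 at or after Poster Track ends Wednesday 12:00 → clear.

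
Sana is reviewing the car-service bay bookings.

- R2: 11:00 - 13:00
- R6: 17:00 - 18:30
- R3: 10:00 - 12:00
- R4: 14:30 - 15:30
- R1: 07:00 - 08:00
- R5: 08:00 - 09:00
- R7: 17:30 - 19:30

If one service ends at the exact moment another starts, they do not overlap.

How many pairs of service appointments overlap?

2

Sorted by start: R1, R5, R3, R2, R4, R6, R7.
R5 starts exactly when R1 ends (back-to-back, no overlap), so nothing later overlaps R1 either.
R3 starts after R5 ends, so nothing later overlaps R5 either.
R2 starts before R3 ends → R3 and R2 overlap.
R4 starts after R3 ends, so nothing later overlaps R3 either.
R4 starts after R2 ends, so nothing later overlaps R2 either.
R6 starts after R4 ends, so nothing later overlaps R4 either.
R7 starts before R6 ends → R6 and R7 overlap.
Overlapping pairs: R2 & R3, R6 & R7 — 2 in total.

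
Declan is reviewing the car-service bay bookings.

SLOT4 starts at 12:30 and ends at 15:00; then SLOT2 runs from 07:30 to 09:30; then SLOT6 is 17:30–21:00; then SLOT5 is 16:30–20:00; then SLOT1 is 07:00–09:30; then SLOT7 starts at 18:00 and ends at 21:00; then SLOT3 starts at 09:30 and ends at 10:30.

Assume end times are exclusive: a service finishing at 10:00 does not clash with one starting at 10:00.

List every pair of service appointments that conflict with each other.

Sorted by start: SLOT1, SLOT2, SLOT3, SLOT4, SLOT5, SLOT6, SLOT7.
SLOT2 starts before SLOT1 ends → SLOT1 and SLOT2 overlap.
SLOT3 starts exactly when SLOT1 ends (back-to-back, no overlap), so nothing later overlaps SLOT1 either.
SLOT3 starts exactly when SLOT2 ends (back-to-back, no overlap), so nothing later overlaps SLOT2 either.
SLOT4 starts after SLOT3 ends, so nothing later overlaps SLOT3 either.
SLOT5 starts after SLOT4 ends, so nothing later overlaps SLOT4 either.
SLOT6 starts before SLOT5 ends → SLOT5 and SLOT6 overlap.
SLOT7 starts before SLOT5 ends → SLOT5 and SLOT7 overlap.
SLOT7 starts before SLOT6 ends → SLOT6 and SLOT7 overlap.

SLOT1 & SLOT2, SLOT5 & SLOT6, SLOT5 & SLOT7, SLOT6 & SLOT7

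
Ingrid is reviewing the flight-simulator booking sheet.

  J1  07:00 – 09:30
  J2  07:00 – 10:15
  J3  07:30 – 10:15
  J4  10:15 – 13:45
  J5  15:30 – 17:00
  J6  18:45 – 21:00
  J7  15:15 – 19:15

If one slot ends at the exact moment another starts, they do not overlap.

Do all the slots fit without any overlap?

Two intervals overlap when each starts before the other ends.
Sorted by start: J1, J2, J3, J4, J7, J5, J6.
J2 starts before J1 ends → J1 and J2 overlap.
That's a conflict, so the schedule is not conflict-free.

No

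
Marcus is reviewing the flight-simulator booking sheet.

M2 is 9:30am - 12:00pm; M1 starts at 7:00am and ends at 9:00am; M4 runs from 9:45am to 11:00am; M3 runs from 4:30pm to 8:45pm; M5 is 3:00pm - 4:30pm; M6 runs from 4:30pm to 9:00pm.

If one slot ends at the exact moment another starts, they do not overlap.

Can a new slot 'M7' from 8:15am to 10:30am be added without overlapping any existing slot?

M1: starts 7:00am before M7 ends 10:30am, and ends 9:00am after M7 starts 8:15am → overlap.
M2: starts 9:30am before M7 ends 10:30am, and ends 12:00pm after M7 starts 8:15am → overlap.
M4: starts 9:45am before M7 ends 10:30am, and ends 11:00am after M7 starts 8:15am → overlap.
M5: starts 3:00pm at or after M7 ends 10:30am → clear.
M3: starts 4:30pm at or after M7 ends 10:30am → clear.
M6: starts 4:30pm at or after M7 ends 10:30am → clear.
M7 overlaps M1, M2, M4.

No — it overlaps M1, M2, M4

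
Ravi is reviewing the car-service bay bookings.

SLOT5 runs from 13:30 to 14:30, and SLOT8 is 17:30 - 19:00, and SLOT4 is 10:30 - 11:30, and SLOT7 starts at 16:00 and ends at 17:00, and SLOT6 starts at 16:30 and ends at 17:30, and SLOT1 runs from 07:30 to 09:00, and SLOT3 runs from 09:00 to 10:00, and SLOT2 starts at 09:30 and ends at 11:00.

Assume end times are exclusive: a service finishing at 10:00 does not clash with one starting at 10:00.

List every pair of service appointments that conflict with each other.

Sorted by start: SLOT1, SLOT3, SLOT2, SLOT4, SLOT5, SLOT7, SLOT6, SLOT8.
SLOT3 starts exactly when SLOT1 ends (back-to-back, no overlap) — done with SLOT1.
SLOT2 starts before SLOT3 ends → SLOT3 and SLOT2 overlap.
SLOT4 starts after SLOT3 ends — done with SLOT3.
SLOT4 starts before SLOT2 ends → SLOT2 and SLOT4 overlap.
SLOT5 starts after SLOT2 ends — done with SLOT2.
SLOT5 starts after SLOT4 ends — done with SLOT4.
SLOT7 starts after SLOT5 ends — done with SLOT5.
SLOT6 starts before SLOT7 ends → SLOT7 and SLOT6 overlap.
SLOT8 starts after SLOT7 ends.
SLOT8 starts exactly when SLOT6 ends (back-to-back, no overlap).

SLOT2 & SLOT3, SLOT2 & SLOT4, SLOT6 & SLOT7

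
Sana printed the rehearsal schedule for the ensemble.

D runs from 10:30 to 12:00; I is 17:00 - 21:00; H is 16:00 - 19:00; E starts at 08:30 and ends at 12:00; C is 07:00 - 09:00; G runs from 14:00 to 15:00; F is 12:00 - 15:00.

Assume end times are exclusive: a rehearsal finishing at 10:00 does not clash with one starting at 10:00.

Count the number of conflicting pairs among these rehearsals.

4

Two intervals overlap when each starts before the other ends.
Sorted by start: C, E, D, F, G, H, I.
E starts before C ends → C and E overlap.
D starts after C ends — done with C.
D starts before E ends → E and D overlap.
F starts exactly when E ends (back-to-back, no overlap) — done with E.
F starts exactly when D ends (back-to-back, no overlap) — done with D.
G starts before F ends → F and G overlap.
H starts after F ends — done with F.
H starts after G ends — done with G.
I starts before H ends → H and I overlap.
Overlapping pairs: C & E, D & E, F & G, H & I — 4 in total.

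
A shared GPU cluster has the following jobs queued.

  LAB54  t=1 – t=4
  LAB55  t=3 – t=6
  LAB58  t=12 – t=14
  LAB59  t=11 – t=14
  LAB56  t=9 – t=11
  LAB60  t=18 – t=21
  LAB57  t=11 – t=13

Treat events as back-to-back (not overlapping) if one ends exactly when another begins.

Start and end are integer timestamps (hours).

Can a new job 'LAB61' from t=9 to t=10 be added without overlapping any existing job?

No — it overlaps LAB56

LAB54: ends t=4 at or before LAB61 starts t=9 → clear.
LAB55: ends t=6 at or before LAB61 starts t=9 → clear.
LAB56: starts t=9 before LAB61 ends t=10, and ends t=11 after LAB61 starts t=9 → overlap.
LAB57: starts t=11 at or after LAB61 ends t=10 → clear.
LAB59: starts t=11 at or after LAB61 ends t=10 → clear.
LAB58: starts t=12 at or after LAB61 ends t=10 → clear.
LAB60: starts t=18 at or after LAB61 ends t=10 → clear.
LAB61 overlaps LAB56.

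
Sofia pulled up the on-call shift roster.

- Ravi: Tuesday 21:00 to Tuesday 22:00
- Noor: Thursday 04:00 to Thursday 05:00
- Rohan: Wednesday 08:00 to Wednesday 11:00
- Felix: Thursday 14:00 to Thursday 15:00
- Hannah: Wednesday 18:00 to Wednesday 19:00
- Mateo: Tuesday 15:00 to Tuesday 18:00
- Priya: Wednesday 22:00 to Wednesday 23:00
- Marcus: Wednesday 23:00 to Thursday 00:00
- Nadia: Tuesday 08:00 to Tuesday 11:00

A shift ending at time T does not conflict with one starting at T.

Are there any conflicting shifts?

No

Sorted by start: Nadia, Mateo, Ravi, Rohan, Hannah, Priya, Marcus, Noor, Felix.
Mateo starts after Nadia ends, so nothing later overlaps Nadia either.
Ravi starts after Mateo ends, so nothing later overlaps Mateo either.
Rohan starts after Ravi ends, so nothing later overlaps Ravi either.
Hannah starts after Rohan ends, so nothing later overlaps Rohan either.
Priya starts after Hannah ends, so nothing later overlaps Hannah either.
Marcus starts exactly when Priya ends (back-to-back, no overlap), so nothing later overlaps Priya either.
Noor starts after Marcus ends, so nothing later overlaps Marcus either.
Felix starts after Noor ends.
Every pair is clear; the schedule has no overlaps.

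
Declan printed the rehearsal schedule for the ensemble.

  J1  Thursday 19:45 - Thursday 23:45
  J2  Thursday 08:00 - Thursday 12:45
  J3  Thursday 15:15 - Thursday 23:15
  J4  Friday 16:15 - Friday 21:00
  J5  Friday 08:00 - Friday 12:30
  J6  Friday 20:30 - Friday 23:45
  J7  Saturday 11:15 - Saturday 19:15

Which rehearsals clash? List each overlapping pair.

Two intervals overlap when each starts before the other ends.
Sorted by start: J2, J3, J1, J5, J4, J6, J7.
J3 starts after J2 ends, so J2 has no further overlaps.
J1 starts before J3 ends → J3 and J1 overlap.
J5 starts after J3 ends, so J3 has no further overlaps.
J5 starts after J1 ends, so J1 has no further overlaps.
J4 starts after J5 ends, so J5 has no further overlaps.
J6 starts before J4 ends → J4 and J6 overlap.
J7 starts after J4 ends.
J7 starts after J6 ends.

J1 & J3, J4 & J6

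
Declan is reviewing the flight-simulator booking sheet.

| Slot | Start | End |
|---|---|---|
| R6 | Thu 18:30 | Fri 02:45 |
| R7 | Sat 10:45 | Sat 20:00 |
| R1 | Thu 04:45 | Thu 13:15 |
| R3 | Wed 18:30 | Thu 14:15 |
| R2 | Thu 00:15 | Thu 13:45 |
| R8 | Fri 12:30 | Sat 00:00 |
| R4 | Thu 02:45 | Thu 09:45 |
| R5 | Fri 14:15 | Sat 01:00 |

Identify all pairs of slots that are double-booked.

R1 & R2, R1 & R3, R1 & R4, R2 & R3, R2 & R4, R3 & R4, R5 & R8

Sorted by start: R3, R2, R4, R1, R6, R8, R5, R7.
R2 starts before R3 ends → R3 and R2 overlap.
R4 starts before R3 ends → R3 and R4 overlap.
R1 starts before R3 ends → R3 and R1 overlap.
R6 starts after R3 ends, so nothing later overlaps R3 either.
R4 starts before R2 ends → R2 and R4 overlap.
R1 starts before R2 ends → R2 and R1 overlap.
R6 starts after R2 ends, so nothing later overlaps R2 either.
R1 starts before R4 ends → R4 and R1 overlap.
R6 starts after R4 ends, so nothing later overlaps R4 either.
R6 starts after R1 ends, so nothing later overlaps R1 either.
R8 starts after R6 ends, so nothing later overlaps R6 either.
R5 starts before R8 ends → R8 and R5 overlap.
R7 starts after R8 ends.
R7 starts after R5 ends.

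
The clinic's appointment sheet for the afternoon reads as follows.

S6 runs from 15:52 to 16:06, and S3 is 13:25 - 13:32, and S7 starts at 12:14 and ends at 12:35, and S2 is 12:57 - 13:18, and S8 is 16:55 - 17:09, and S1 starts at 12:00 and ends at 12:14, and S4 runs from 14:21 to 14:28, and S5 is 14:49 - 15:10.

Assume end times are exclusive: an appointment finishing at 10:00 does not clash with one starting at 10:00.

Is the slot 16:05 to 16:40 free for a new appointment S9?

S1: ends 12:14 at or before S9 starts 16:05 → clear.
S7: ends 12:35 at or before S9 starts 16:05 → clear.
S2: ends 13:18 at or before S9 starts 16:05 → clear.
S3: ends 13:32 at or before S9 starts 16:05 → clear.
S4: ends 14:28 at or before S9 starts 16:05 → clear.
S5: ends 15:10 at or before S9 starts 16:05 → clear.
S6: starts 15:52 before S9 ends 16:40, and ends 16:06 after S9 starts 16:05 → overlap.
S8: starts 16:55 at or after S9 ends 16:40 → clear.
S9 overlaps S6.

No — it overlaps S6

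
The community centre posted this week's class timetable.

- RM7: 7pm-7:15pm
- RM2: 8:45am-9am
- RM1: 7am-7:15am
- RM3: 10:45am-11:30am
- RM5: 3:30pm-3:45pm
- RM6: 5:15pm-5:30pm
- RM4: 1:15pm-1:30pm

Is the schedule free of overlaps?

Check each pair: they overlap iff neither finishes before the other starts.
Sorted by start: RM1, RM2, RM3, RM4, RM5, RM6, RM7.
RM2 starts after RM1 ends, so RM1 has no further overlaps.
RM3 starts after RM2 ends, so RM2 has no further overlaps.
RM4 starts after RM3 ends, so RM3 has no further overlaps.
RM5 starts after RM4 ends, so RM4 has no further overlaps.
RM6 starts after RM5 ends, so RM5 has no further overlaps.
RM7 starts after RM6 ends.
Every pair is clear; the schedule has no overlaps.

Yes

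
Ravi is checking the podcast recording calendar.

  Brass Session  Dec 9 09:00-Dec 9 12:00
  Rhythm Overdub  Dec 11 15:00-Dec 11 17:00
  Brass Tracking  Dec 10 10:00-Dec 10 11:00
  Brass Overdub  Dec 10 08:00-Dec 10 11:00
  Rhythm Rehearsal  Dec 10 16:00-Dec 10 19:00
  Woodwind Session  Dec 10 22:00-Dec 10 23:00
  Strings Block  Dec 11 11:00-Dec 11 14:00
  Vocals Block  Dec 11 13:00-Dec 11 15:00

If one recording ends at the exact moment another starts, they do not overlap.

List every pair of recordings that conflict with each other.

Brass Overdub & Brass Tracking, Strings Block & Vocals Block

Check each pair: they overlap iff neither finishes before the other starts.
Sorted by start: Brass Session, Brass Overdub, Brass Tracking, Rhythm Rehearsal, Woodwind Session, Strings Block, Vocals Block, Rhythm Overdub.
Brass Overdub starts after Brass Session ends; Brass Session is clear from here.
Brass Tracking starts before Brass Overdub ends → Brass Overdub and Brass Tracking overlap.
Rhythm Rehearsal starts after Brass Overdub ends; Brass Overdub is clear from here.
Rhythm Rehearsal starts after Brass Tracking ends; Brass Tracking is clear from here.
Woodwind Session starts after Rhythm Rehearsal ends; Rhythm Rehearsal is clear from here.
Strings Block starts after Woodwind Session ends; Woodwind Session is clear from here.
Vocals Block starts before Strings Block ends → Strings Block and Vocals Block overlap.
Rhythm Overdub starts after Strings Block ends.
Rhythm Overdub starts exactly when Vocals Block ends (back-to-back, no overlap).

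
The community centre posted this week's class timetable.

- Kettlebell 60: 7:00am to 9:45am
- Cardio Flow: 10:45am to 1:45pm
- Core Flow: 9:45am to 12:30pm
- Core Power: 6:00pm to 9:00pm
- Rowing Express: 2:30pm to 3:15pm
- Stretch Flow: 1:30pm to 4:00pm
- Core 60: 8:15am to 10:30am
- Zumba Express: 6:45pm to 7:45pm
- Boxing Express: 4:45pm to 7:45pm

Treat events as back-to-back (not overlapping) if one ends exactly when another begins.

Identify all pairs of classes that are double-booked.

Sorted by start: Kettlebell 60, Core 60, Core Flow, Cardio Flow, Stretch Flow, Rowing Express, Boxing Express, Core Power, Zumba Express.
Core 60 starts before Kettlebell 60 ends → Kettlebell 60 and Core 60 overlap.
Core Flow starts exactly when Kettlebell 60 ends (back-to-back, no overlap), so nothing later overlaps Kettlebell 60 either.
Core Flow starts before Core 60 ends → Core 60 and Core Flow overlap.
Cardio Flow starts after Core 60 ends, so nothing later overlaps Core 60 either.
Cardio Flow starts before Core Flow ends → Core Flow and Cardio Flow overlap.
Stretch Flow starts after Core Flow ends, so nothing later overlaps Core Flow either.
Stretch Flow starts before Cardio Flow ends → Cardio Flow and Stretch Flow overlap.
Rowing Express starts after Cardio Flow ends, so nothing later overlaps Cardio Flow either.
Rowing Express starts before Stretch Flow ends → Stretch Flow and Rowing Express overlap.
Boxing Express starts after Stretch Flow ends, so nothing later overlaps Stretch Flow either.
Boxing Express starts after Rowing Express ends, so nothing later overlaps Rowing Express either.
Core Power starts before Boxing Express ends → Boxing Express and Core Power overlap.
Zumba Express starts before Boxing Express ends → Boxing Express and Zumba Express overlap.
Zumba Express starts before Core Power ends → Core Power and Zumba Express overlap.

Boxing Express & Core Power, Boxing Express & Zumba Express, Cardio Flow & Core Flow, Cardio Flow & Stretch Flow, Core 60 & Core Flow, Core 60 & Kettlebell 60, Core Power & Zumba Express, Rowing Express & Stretch Flow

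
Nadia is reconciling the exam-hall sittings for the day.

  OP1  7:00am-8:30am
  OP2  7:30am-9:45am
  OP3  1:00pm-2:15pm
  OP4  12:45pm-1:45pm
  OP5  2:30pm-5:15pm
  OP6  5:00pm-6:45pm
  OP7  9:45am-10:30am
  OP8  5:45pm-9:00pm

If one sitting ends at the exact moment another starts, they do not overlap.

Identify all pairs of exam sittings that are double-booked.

Check each pair: they overlap iff neither finishes before the other starts.
Sorted by start: OP1, OP2, OP7, OP4, OP3, OP5, OP6, OP8.
OP2 starts before OP1 ends → OP1 and OP2 overlap.
OP7 starts after OP1 ends — done with OP1.
OP7 starts exactly when OP2 ends (back-to-back, no overlap) — done with OP2.
OP4 starts after OP7 ends — done with OP7.
OP3 starts before OP4 ends → OP4 and OP3 overlap.
OP5 starts after OP4 ends — done with OP4.
OP5 starts after OP3 ends — done with OP3.
OP6 starts before OP5 ends → OP5 and OP6 overlap.
OP8 starts after OP5 ends.
OP8 starts before OP6 ends → OP6 and OP8 overlap.

OP1 & OP2, OP3 & OP4, OP5 & OP6, OP6 & OP8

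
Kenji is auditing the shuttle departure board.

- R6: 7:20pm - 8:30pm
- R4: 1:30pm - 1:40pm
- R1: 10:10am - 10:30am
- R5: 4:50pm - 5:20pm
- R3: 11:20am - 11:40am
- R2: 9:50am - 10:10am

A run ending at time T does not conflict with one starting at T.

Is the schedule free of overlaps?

Yes

Two intervals overlap when each starts before the other ends.
Sorted by start: R2, R1, R3, R4, R5, R6.
R1 starts exactly when R2 ends (back-to-back, no overlap), so R2 has no further overlaps.
R3 starts after R1 ends, so R1 has no further overlaps.
R4 starts after R3 ends, so R3 has no further overlaps.
R5 starts after R4 ends, so R4 has no further overlaps.
R6 starts after R5 ends.
Every pair is clear; the schedule has no overlaps.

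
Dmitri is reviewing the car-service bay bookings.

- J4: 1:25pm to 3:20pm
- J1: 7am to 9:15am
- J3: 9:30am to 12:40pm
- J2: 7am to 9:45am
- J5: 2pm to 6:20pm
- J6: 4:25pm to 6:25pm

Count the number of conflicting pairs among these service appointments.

4

Sorted by start: J1, J2, J3, J4, J5, J6.
J2 starts before J1 ends → J1 and J2 overlap.
J3 starts after J1 ends — done with J1.
J3 starts before J2 ends → J2 and J3 overlap.
J4 starts after J2 ends — done with J2.
J4 starts after J3 ends — done with J3.
J5 starts before J4 ends → J4 and J5 overlap.
J6 starts after J4 ends.
J6 starts before J5 ends → J5 and J6 overlap.
Overlapping pairs: J1 & J2, J2 & J3, J4 & J5, J5 & J6 — 4 in total.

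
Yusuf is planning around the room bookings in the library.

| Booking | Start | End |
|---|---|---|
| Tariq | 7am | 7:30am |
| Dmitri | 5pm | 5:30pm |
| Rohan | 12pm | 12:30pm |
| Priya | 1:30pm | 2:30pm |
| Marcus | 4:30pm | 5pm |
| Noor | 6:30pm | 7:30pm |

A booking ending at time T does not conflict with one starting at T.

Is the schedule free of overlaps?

Yes

Sorted by start: Tariq, Rohan, Priya, Marcus, Dmitri, Noor.
Rohan starts after Tariq ends; Tariq is clear from here.
Priya starts after Rohan ends; Rohan is clear from here.
Marcus starts after Priya ends; Priya is clear from here.
Dmitri starts exactly when Marcus ends (back-to-back, no overlap); Marcus is clear from here.
Noor starts after Dmitri ends.
Every pair is clear; the schedule has no overlaps.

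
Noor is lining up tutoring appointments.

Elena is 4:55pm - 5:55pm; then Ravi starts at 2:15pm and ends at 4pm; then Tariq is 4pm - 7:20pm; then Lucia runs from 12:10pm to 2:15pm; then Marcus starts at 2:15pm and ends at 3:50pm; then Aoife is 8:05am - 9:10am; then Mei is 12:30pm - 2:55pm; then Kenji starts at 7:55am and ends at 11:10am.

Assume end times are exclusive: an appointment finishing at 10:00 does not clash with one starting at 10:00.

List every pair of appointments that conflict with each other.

Check each pair: they overlap iff neither finishes before the other starts.
Sorted by start: Kenji, Aoife, Lucia, Mei, Ravi, Marcus, Tariq, Elena.
Aoife starts before Kenji ends → Kenji and Aoife overlap.
Lucia starts after Kenji ends, so nothing later overlaps Kenji either.
Lucia starts after Aoife ends, so nothing later overlaps Aoife either.
Mei starts before Lucia ends → Lucia and Mei overlap.
Ravi starts exactly when Lucia ends (back-to-back, no overlap), so nothing later overlaps Lucia either.
Ravi starts before Mei ends → Mei and Ravi overlap.
Marcus starts before Mei ends → Mei and Marcus overlap.
Tariq starts after Mei ends, so nothing later overlaps Mei either.
Marcus starts before Ravi ends → Ravi and Marcus overlap.
Tariq starts exactly when Ravi ends (back-to-back, no overlap), so nothing later overlaps Ravi either.
Tariq starts after Marcus ends, so nothing later overlaps Marcus either.
Elena starts before Tariq ends → Tariq and Elena overlap.

Aoife & Kenji, Elena & Tariq, Lucia & Mei, Marcus & Mei, Marcus & Ravi, Mei & Ravi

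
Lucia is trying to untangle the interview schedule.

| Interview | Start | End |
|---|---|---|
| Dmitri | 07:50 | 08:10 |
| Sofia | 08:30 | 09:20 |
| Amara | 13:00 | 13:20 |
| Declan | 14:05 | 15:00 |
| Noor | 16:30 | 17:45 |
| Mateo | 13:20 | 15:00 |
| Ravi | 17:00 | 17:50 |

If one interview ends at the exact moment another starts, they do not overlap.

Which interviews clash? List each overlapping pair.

Declan & Mateo, Noor & Ravi

Check each pair: they overlap iff neither finishes before the other starts.
Sorted by start: Dmitri, Sofia, Amara, Mateo, Declan, Noor, Ravi.
Sofia starts after Dmitri ends, so nothing later overlaps Dmitri either.
Amara starts after Sofia ends, so nothing later overlaps Sofia either.
Mateo starts exactly when Amara ends (back-to-back, no overlap), so nothing later overlaps Amara either.
Declan starts before Mateo ends → Mateo and Declan overlap.
Noor starts after Mateo ends, so nothing later overlaps Mateo either.
Noor starts after Declan ends, so nothing later overlaps Declan either.
Ravi starts before Noor ends → Noor and Ravi overlap.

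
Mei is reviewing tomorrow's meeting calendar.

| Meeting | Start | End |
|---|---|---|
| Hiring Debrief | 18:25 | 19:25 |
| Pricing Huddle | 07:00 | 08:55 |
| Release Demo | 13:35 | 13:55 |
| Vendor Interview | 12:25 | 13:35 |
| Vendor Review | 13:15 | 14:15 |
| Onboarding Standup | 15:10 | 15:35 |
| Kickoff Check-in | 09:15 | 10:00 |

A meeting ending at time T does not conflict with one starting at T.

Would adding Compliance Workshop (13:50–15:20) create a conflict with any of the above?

Pricing Huddle: ends 08:55 at or before Compliance Workshop starts 13:50 → clear.
Kickoff Check-in: ends 10:00 at or before Compliance Workshop starts 13:50 → clear.
Vendor Interview: ends 13:35 at or before Compliance Workshop starts 13:50 → clear.
Vendor Review: starts 13:15 before Compliance Workshop ends 15:20, and ends 14:15 after Compliance Workshop starts 13:50 → overlap.
Release Demo: starts 13:35 before Compliance Workshop ends 15:20, and ends 13:55 after Compliance Workshop starts 13:50 → overlap.
Onboarding Standup: starts 15:10 before Compliance Workshop ends 15:20, and ends 15:35 after Compliance Workshop starts 13:50 → overlap.
Hiring Debrief: starts 18:25 at or after Compliance Workshop ends 15:20 → clear.
Compliance Workshop overlaps Vendor Review, Onboarding Standup, Release Demo.

Yes — it overlaps Onboarding Standup, Release Demo, Vendor Review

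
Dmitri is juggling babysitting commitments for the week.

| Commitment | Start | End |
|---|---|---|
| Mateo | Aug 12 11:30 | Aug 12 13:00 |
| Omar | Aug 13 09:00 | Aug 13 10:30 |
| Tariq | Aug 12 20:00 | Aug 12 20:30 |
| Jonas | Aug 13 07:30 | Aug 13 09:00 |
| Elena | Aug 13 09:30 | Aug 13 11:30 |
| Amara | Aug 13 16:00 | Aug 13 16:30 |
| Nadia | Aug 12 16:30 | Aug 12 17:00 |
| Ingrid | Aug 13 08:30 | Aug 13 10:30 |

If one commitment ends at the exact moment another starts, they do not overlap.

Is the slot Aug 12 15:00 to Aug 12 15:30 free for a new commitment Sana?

Yes — the slot is free

Mateo: ends Aug 12 13:00 at or before Sana starts Aug 12 15:00 → clear.
Nadia: starts Aug 12 16:30 at or after Sana ends Aug 12 15:30 → clear.
Tariq: starts Aug 12 20:00 at or after Sana ends Aug 12 15:30 → clear.
Jonas: starts Aug 13 07:30 at or after Sana ends Aug 12 15:30 → clear.
Ingrid: starts Aug 13 08:30 at or after Sana ends Aug 12 15:30 → clear.
Omar: starts Aug 13 09:00 at or after Sana ends Aug 12 15:30 → clear.
Elena: starts Aug 13 09:30 at or after Sana ends Aug 12 15:30 → clear.
Amara: starts Aug 13 16:00 at or after Sana ends Aug 12 15:30 → clear.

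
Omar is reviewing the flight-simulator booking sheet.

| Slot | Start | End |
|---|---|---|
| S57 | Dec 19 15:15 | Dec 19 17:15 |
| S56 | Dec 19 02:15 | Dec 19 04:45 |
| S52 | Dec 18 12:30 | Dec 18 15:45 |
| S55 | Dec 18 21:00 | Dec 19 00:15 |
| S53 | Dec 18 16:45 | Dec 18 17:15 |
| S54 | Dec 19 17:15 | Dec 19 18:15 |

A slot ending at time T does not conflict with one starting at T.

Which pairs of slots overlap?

Sorted by start: S52, S53, S55, S56, S57, S54.
S53 starts after S52 ends, so nothing later overlaps S52 either.
S55 starts after S53 ends, so nothing later overlaps S53 either.
S56 starts after S55 ends, so nothing later overlaps S55 either.
S57 starts after S56 ends, so nothing later overlaps S56 either.
S54 starts exactly when S57 ends (back-to-back, no overlap).

no overlapping pairs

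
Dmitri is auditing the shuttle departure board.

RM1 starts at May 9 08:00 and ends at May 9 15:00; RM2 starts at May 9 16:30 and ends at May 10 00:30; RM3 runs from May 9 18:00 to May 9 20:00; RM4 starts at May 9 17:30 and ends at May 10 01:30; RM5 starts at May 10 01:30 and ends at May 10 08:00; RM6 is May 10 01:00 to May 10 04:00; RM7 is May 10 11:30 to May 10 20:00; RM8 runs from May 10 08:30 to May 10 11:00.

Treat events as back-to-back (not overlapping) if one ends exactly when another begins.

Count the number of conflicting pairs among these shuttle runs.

Sorted by start: RM1, RM2, RM4, RM3, RM6, RM5, RM8, RM7.
RM2 starts after RM1 ends, so nothing later overlaps RM1 either.
RM4 starts before RM2 ends → RM2 and RM4 overlap.
RM3 starts before RM2 ends → RM2 and RM3 overlap.
RM6 starts after RM2 ends, so nothing later overlaps RM2 either.
RM3 starts before RM4 ends → RM4 and RM3 overlap.
RM6 starts before RM4 ends → RM4 and RM6 overlap.
RM5 starts exactly when RM4 ends (back-to-back, no overlap), so nothing later overlaps RM4 either.
RM6 starts after RM3 ends, so nothing later overlaps RM3 either.
RM5 starts before RM6 ends → RM6 and RM5 overlap.
RM8 starts after RM6 ends, so nothing later overlaps RM6 either.
RM8 starts after RM5 ends, so nothing later overlaps RM5 either.
RM7 starts after RM8 ends.
Overlapping pairs: RM2 & RM3, RM2 & RM4, RM3 & RM4, RM4 & RM6, RM5 & RM6 — 5 in total.

5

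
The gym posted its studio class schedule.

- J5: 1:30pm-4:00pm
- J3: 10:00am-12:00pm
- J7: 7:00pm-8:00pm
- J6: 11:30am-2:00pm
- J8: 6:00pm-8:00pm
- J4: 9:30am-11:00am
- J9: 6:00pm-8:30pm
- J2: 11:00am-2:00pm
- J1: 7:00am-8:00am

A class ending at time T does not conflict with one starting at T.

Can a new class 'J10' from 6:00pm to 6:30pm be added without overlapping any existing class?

No — it overlaps J8, J9

J1: ends 8:00am at or before J10 starts 6:00pm → clear.
J4: ends 11:00am at or before J10 starts 6:00pm → clear.
J3: ends 12:00pm at or before J10 starts 6:00pm → clear.
J2: ends 2:00pm at or before J10 starts 6:00pm → clear.
J6: ends 2:00pm at or before J10 starts 6:00pm → clear.
J5: ends 4:00pm at or before J10 starts 6:00pm → clear.
J8: starts 6:00pm before J10 ends 6:30pm, and ends 8:00pm after J10 starts 6:00pm → overlap.
J9: starts 6:00pm before J10 ends 6:30pm, and ends 8:30pm after J10 starts 6:00pm → overlap.
J7: starts 7:00pm at or after J10 ends 6:30pm → clear.
J10 overlaps J8, J9.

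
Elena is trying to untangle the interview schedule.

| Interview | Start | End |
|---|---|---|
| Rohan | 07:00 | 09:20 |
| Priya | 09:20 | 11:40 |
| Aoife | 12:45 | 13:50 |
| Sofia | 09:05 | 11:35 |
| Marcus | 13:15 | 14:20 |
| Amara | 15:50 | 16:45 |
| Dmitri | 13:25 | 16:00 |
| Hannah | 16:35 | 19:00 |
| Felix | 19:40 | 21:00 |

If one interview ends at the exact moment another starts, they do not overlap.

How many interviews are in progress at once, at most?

3

Sort all start/end points and keep a running count:
07:00 start Rohan → 1
09:05 start Sofia → 2
09:20 end Rohan → 1
09:20 start Priya → 2
11:35 end Sofia → 1
11:40 end Priya → 0
12:45 start Aoife → 1
13:15 start Marcus → 2
13:25 start Dmitri → 3
13:50 end Aoife → 2
14:20 end Marcus → 1
15:50 start Amara → 2
16:00 end Dmitri → 1
16:35 start Hannah → 2
16:45 end Amara → 1
19:00 end Hannah → 0
19:40 start Felix → 1
21:00 end Felix → 0
Peak is 3, at 13:25 (Aoife, Dmitri, Marcus).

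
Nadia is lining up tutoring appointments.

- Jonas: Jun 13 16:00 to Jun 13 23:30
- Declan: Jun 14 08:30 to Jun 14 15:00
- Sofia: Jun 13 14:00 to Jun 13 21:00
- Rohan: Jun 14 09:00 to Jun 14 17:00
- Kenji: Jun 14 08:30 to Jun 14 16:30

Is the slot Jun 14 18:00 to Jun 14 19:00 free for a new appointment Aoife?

Sofia: ends Jun 13 21:00 at or before Aoife starts Jun 14 18:00 → clear.
Jonas: ends Jun 13 23:30 at or before Aoife starts Jun 14 18:00 → clear.
Kenji: ends Jun 14 16:30 at or before Aoife starts Jun 14 18:00 → clear.
Declan: ends Jun 14 15:00 at or before Aoife starts Jun 14 18:00 → clear.
Rohan: ends Jun 14 17:00 at or before Aoife starts Jun 14 18:00 → clear.

Yes — the slot is free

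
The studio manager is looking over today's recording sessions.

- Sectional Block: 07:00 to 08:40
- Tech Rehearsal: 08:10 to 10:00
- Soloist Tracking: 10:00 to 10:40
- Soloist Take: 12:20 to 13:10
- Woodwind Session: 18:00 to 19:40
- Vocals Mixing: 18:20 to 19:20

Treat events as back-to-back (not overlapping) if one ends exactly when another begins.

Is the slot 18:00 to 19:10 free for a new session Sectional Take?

Sectional Block: ends 08:40 at or before Sectional Take starts 18:00 → clear.
Tech Rehearsal: ends 10:00 at or before Sectional Take starts 18:00 → clear.
Soloist Tracking: ends 10:40 at or before Sectional Take starts 18:00 → clear.
Soloist Take: ends 13:10 at or before Sectional Take starts 18:00 → clear.
Woodwind Session: starts 18:00 before Sectional Take ends 19:10, and ends 19:40 after Sectional Take starts 18:00 → overlap.
Vocals Mixing: starts 18:20 before Sectional Take ends 19:10, and ends 19:20 after Sectional Take starts 18:00 → overlap.
Sectional Take overlaps Woodwind Session, Vocals Mixing.

No — it overlaps Vocals Mixing, Woodwind Session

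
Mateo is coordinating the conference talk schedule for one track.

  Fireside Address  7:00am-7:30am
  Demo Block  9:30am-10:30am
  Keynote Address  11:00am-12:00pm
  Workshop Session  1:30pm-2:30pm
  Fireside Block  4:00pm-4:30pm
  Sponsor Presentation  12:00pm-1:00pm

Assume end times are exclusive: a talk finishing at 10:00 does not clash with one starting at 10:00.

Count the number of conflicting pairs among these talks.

Sorted by start: Fireside Address, Demo Block, Keynote Address, Sponsor Presentation, Workshop Session, Fireside Block.
Demo Block starts after Fireside Address ends, so Fireside Address has no further overlaps.
Keynote Address starts after Demo Block ends, so Demo Block has no further overlaps.
Sponsor Presentation starts exactly when Keynote Address ends (back-to-back, no overlap), so Keynote Address has no further overlaps.
Workshop Session starts after Sponsor Presentation ends, so Sponsor Presentation has no further overlaps.
Fireside Block starts after Workshop Session ends.
No pair overlaps.

0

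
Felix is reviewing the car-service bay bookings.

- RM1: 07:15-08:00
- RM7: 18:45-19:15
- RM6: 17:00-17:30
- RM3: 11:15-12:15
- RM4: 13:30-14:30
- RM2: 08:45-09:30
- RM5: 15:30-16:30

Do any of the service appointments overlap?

No

Check each pair: they overlap iff neither finishes before the other starts.
Sorted by start: RM1, RM2, RM3, RM4, RM5, RM6, RM7.
RM2 starts after RM1 ends, so nothing later overlaps RM1 either.
RM3 starts after RM2 ends, so nothing later overlaps RM2 either.
RM4 starts after RM3 ends, so nothing later overlaps RM3 either.
RM5 starts after RM4 ends, so nothing later overlaps RM4 either.
RM6 starts after RM5 ends, so nothing later overlaps RM5 either.
RM7 starts after RM6 ends.
Every pair is clear; the schedule has no overlaps.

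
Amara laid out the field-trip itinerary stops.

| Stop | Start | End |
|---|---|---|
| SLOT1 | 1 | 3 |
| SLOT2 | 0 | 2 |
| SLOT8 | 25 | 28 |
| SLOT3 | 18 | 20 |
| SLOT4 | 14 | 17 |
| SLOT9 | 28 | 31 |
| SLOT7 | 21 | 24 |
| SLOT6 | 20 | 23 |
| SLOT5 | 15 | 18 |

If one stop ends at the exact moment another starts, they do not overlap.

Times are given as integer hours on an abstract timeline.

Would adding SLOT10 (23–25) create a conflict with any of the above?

SLOT2: ends 2 at or before SLOT10 starts 23 → clear.
SLOT1: ends 3 at or before SLOT10 starts 23 → clear.
SLOT4: ends 17 at or before SLOT10 starts 23 → clear.
SLOT5: ends 18 at or before SLOT10 starts 23 → clear.
SLOT3: ends 20 at or before SLOT10 starts 23 → clear.
SLOT6: ends 23 at or before SLOT10 starts 23 → clear.
SLOT7: starts 21 before SLOT10 ends 25, and ends 24 after SLOT10 starts 23 → overlap.
SLOT8: starts 25 at or after SLOT10 ends 25 → clear.
SLOT9: starts 28 at or after SLOT10 ends 25 → clear.
SLOT10 overlaps SLOT7.

Yes — it overlaps SLOT7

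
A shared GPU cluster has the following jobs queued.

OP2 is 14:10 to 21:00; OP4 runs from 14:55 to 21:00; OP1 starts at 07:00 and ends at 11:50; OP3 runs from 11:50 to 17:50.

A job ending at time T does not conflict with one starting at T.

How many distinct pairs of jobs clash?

Check each pair: they overlap iff neither finishes before the other starts.
Sorted by start: OP1, OP3, OP2, OP4.
OP3 starts exactly when OP1 ends (back-to-back, no overlap) — done with OP1.
OP2 starts before OP3 ends → OP3 and OP2 overlap.
OP4 starts before OP3 ends → OP3 and OP4 overlap.
OP4 starts before OP2 ends → OP2 and OP4 overlap.
Overlapping pairs: OP2 & OP3, OP2 & OP4, OP3 & OP4 — 3 in total.

3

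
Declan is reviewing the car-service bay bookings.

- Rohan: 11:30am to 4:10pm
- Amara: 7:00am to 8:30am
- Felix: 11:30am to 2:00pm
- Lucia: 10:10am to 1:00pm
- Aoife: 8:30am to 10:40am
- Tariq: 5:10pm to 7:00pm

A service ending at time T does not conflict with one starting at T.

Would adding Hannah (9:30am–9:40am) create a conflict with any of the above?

Amara: ends 8:30am at or before Hannah starts 9:30am → clear.
Aoife: starts 8:30am before Hannah ends 9:40am, and ends 10:40am after Hannah starts 9:30am → overlap.
Lucia: starts 10:10am at or after Hannah ends 9:40am → clear.
Rohan: starts 11:30am at or after Hannah ends 9:40am → clear.
Felix: starts 11:30am at or after Hannah ends 9:40am → clear.
Tariq: starts 5:10pm at or after Hannah ends 9:40am → clear.
Hannah overlaps Aoife.

Yes — it overlaps Aoife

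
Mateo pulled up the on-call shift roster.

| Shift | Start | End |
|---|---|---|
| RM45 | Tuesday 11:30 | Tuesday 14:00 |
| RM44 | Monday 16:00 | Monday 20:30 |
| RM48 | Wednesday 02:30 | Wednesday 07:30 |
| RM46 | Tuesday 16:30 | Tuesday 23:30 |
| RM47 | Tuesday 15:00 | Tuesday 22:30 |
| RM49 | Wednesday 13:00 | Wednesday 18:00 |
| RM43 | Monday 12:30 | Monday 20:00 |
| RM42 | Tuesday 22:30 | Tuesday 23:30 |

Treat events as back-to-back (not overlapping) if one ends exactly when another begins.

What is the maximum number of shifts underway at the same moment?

2

Sweep the timeline, counting +1 at each start and −1 at each end (ends before starts at a tie):
Monday 12:30 start RM43 → 1
Monday 16:00 start RM44 → 2
Monday 20:00 end RM43 → 1
Monday 20:30 end RM44 → 0
Tuesday 11:30 start RM45 → 1
Tuesday 14:00 end RM45 → 0
Tuesday 15:00 start RM47 → 1
Tuesday 16:30 start RM46 → 2
Tuesday 22:30 end RM47 → 1
Tuesday 22:30 start RM42 → 2
Tuesday 23:30 end RM42 → 1
Tuesday 23:30 end RM46 → 0
Wednesday 02:30 start RM48 → 1
Wednesday 07:30 end RM48 → 0
Wednesday 13:00 start RM49 → 1
Wednesday 18:00 end RM49 → 0
Peak is 2, at Monday 16:00 (RM43, RM44).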